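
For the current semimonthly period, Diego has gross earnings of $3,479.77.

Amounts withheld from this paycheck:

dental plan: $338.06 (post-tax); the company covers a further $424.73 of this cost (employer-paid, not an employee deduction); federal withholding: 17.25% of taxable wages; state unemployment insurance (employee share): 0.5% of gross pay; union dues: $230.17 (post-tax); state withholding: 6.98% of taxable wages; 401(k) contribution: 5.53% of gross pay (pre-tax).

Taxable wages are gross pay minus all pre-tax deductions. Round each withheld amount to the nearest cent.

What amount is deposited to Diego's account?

$1,905.18

401(k) contribution: $3,479.77 × 0.0553 = $192.43
Taxable wages = $3,479.77 − $192.43 = $3,287.34
State withholding: $3,287.34 × 0.0698 = $229.46
Federal withholding: $3,287.34 × 0.1725 = $567.07
State unemployment insurance (employee share): $3,479.77 × 0.005 = $17.40
Union dues: $230.17
Dental plan: $338.06
(Employer's $424.73 toward dental plan is not withheld from the employee.)
Total deductions = $192.43 + $229.46 + $567.07 + $17.40 + $230.17 + $338.06 = $1,574.59
Net pay = $3,479.77 − $1,574.59 = $1,905.18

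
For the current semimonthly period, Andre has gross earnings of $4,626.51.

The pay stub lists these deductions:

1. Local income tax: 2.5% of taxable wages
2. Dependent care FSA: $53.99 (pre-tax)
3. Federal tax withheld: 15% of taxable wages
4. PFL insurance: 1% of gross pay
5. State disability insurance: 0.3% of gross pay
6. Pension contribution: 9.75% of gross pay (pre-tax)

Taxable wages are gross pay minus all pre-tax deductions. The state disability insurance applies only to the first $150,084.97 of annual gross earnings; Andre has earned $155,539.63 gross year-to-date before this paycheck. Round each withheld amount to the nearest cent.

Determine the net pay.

$3,353.91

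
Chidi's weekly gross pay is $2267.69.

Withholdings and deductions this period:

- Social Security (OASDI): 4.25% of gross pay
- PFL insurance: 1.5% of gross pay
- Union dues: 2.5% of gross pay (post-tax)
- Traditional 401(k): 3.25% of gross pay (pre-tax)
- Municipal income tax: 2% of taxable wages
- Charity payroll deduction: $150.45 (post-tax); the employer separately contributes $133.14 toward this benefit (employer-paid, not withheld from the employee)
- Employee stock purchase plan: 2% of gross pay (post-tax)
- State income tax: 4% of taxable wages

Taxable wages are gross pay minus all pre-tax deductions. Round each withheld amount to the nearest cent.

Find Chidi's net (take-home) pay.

$1679.46

Traditional 401(k): $2267.69 × 0.0325 = $73.70
Taxable wages = $2267.69 − $73.70 = $2193.99
Municipal income tax: $2193.99 × 0.02 = $43.88
State income tax: $2193.99 × 0.04 = $87.76
Social Security (OASDI): $2267.69 × 0.0425 = $96.38
PFL insurance: $2267.69 × 0.015 = $34.02
Employee stock purchase plan: $2267.69 × 0.02 = $45.35
Charity payroll deduction: $150.45
Union dues: $2267.69 × 0.025 = $56.69
(Employer's $133.14 toward charity payroll deduction is not withheld from the employee.)
Total deductions = $73.70 + $43.88 + $87.76 + $96.38 + $34.02 + $45.35 + $150.45 + $56.69 = $588.23
Net pay = $2267.69 − $588.23 = $1679.46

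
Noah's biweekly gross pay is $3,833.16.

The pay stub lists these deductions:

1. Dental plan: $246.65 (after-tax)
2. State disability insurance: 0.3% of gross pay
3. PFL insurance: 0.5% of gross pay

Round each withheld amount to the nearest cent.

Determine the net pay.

$3,555.84

PFL insurance: $3,833.16 × 0.005 = $19.17
State disability insurance: $3,833.16 × 0.003 = $11.50
Dental plan: $246.65
Total deductions = $19.17 + $11.50 + $246.65 = $277.32
Net pay = $3,833.16 − $277.32 = $3,555.84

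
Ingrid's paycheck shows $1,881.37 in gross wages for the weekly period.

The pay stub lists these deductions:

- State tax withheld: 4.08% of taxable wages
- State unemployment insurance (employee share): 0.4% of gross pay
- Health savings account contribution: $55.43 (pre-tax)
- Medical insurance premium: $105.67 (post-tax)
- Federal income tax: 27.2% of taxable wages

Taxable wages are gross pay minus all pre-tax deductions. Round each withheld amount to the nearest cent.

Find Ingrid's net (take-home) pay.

Health savings account contribution: $55.43
Taxable wages = $1,881.37 − $55.43 = $1,825.94
Federal income tax: $1,825.94 × 0.272 = $496.66
State tax withheld: $1,825.94 × 0.0408 = $74.50
State unemployment insurance (employee share): $1,881.37 × 0.004 = $7.53
Medical insurance premium: $105.67
Total deductions = $55.43 + $496.66 + $74.50 + $7.53 + $105.67 = $739.79
Net pay = $1,881.37 − $739.79 = $1,141.58

$1,141.58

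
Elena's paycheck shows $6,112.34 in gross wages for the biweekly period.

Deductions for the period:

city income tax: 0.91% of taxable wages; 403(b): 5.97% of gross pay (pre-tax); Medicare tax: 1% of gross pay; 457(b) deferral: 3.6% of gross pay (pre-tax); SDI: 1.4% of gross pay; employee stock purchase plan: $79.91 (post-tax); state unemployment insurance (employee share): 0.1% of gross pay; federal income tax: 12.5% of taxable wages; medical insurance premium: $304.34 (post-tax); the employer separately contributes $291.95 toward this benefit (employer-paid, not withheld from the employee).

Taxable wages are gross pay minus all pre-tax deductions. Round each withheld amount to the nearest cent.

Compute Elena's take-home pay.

403(b): $6,112.34 × 0.0597 = $364.91
457(b) deferral: $6,112.34 × 0.036 = $220.04
Pre-tax total = $364.91 + $220.04 = $584.95
Taxable wages = $6,112.34 − $584.95 = $5,527.39
City income tax: $5,527.39 × 0.0091 = $50.30
Federal income tax: $5,527.39 × 0.125 = $690.92
SDI: $6,112.34 × 0.014 = $85.57
State unemployment insurance (employee share): $6,112.34 × 0.001 = $6.11
Medicare tax: $6,112.34 × 0.01 = $61.12
Medical insurance premium: $304.34
Employee stock purchase plan: $79.91
(Employer's $291.95 toward medical insurance premium is not withheld from the employee.)
Total deductions = $364.91 + $220.04 + $50.30 + $690.92 + $85.57 + $6.11 + $61.12 + $304.34 + $79.91 = $1,863.22
Net pay = $6,112.34 − $1,863.22 = $4,249.12

$4,249.12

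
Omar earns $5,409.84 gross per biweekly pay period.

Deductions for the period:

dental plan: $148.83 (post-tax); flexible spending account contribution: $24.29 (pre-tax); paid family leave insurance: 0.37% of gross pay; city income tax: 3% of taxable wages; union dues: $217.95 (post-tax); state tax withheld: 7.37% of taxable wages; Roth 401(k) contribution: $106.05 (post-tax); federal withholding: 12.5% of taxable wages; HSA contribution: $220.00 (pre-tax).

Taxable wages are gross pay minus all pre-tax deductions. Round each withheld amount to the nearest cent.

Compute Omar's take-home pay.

HSA contribution: $220.00
Flexible spending account contribution: $24.29
Pre-tax total = $220.00 + $24.29 = $244.29
Taxable wages = $5,409.84 − $244.29 = $5,165.55
Federal withholding: $5,165.55 × 0.125 = $645.69
City income tax: $5,165.55 × 0.03 = $154.97
State tax withheld: $5,165.55 × 0.0737 = $380.70
Paid family leave insurance: $5,409.84 × 0.0037 = $20.02
Dental plan: $148.83
Union dues: $217.95
Roth 401(k) contribution: $106.05
Total deductions = $220.00 + $24.29 + $645.69 + $154.97 + $380.70 + $20.02 + $148.83 + $217.95 + $106.05 = $1,918.50
Net pay = $5,409.84 − $1,918.50 = $3,491.34

$3,491.34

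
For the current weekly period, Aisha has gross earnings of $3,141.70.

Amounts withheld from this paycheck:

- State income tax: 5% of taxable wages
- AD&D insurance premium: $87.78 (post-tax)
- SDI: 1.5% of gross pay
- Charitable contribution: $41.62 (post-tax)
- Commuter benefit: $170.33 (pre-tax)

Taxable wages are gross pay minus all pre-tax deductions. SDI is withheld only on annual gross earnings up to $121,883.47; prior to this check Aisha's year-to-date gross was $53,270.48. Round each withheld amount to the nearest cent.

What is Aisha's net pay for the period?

Commuter benefit: $170.33
Taxable wages = $3,141.70 − $170.33 = $2,971.37
State income tax: $2,971.37 × 0.05 = $148.57
SDI: cap not yet reached, full $3,141.70 is subject → $3,141.70 × 0.015 = $47.13
Charitable contribution: $41.62
AD&D insurance premium: $87.78
Total deductions = $170.33 + $148.57 + $47.13 + $41.62 + $87.78 = $495.43
Net pay = $3,141.70 − $495.43 = $2,646.27

$2,646.27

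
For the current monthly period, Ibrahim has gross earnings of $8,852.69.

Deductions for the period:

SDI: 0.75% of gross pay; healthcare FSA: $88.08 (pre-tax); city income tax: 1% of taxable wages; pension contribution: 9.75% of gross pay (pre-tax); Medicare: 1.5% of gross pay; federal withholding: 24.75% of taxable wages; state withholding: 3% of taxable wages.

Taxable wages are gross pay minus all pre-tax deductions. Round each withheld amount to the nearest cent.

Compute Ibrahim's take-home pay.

Healthcare FSA: $88.08
Pension contribution: $8,852.69 × 0.0975 = $863.14
Pre-tax total = $88.08 + $863.14 = $951.22
Taxable wages = $8,852.69 − $951.22 = $7,901.47
Federal withholding: $7,901.47 × 0.2475 = $1,955.61
City income tax: $7,901.47 × 0.01 = $79.01
State withholding: $7,901.47 × 0.03 = $237.04
SDI: $8,852.69 × 0.0075 = $66.40
Medicare: $8,852.69 × 0.015 = $132.79
Total deductions = $88.08 + $863.14 + $1,955.61 + $79.01 + $237.04 + $66.40 + $132.79 = $3,422.07
Net pay = $8,852.69 − $3,422.07 = $5,430.62

$5,430.62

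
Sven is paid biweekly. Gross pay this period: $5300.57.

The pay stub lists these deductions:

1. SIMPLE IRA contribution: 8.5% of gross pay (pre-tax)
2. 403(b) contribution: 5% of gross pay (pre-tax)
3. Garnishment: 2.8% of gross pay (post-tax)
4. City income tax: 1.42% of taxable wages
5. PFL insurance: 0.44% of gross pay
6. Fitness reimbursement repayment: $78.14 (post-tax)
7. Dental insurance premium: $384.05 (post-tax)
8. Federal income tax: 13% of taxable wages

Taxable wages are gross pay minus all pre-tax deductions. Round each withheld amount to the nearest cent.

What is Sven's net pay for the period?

403(b) contribution: $5300.57 × 0.05 = $265.03
SIMPLE IRA contribution: $5300.57 × 0.085 = $450.55
Pre-tax total = $265.03 + $450.55 = $715.58
Taxable wages = $5300.57 − $715.58 = $4584.99
Federal income tax: $4584.99 × 0.13 = $596.05
City income tax: $4584.99 × 0.0142 = $65.11
PFL insurance: $5300.57 × 0.0044 = $23.32
Garnishment: $5300.57 × 0.028 = $148.42
Dental insurance premium: $384.05
Fitness reimbursement repayment: $78.14
Total deductions = $265.03 + $450.55 + $596.05 + $65.11 + $23.32 + $148.42 + $384.05 + $78.14 = $2010.67
Net pay = $5300.57 − $2010.67 = $3289.90

$3289.90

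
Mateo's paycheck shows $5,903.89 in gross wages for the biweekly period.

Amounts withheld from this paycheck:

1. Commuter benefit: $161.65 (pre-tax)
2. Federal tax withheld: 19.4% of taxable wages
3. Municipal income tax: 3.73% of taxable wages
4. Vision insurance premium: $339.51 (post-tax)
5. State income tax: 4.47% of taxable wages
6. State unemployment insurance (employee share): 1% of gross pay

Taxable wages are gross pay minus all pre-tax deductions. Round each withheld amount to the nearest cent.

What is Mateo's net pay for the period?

$3,758.83

Commuter benefit: $161.65
Taxable wages = $5,903.89 − $161.65 = $5,742.24
Municipal income tax: $5,742.24 × 0.0373 = $214.19
State income tax: $5,742.24 × 0.0447 = $256.68
Federal tax withheld: $5,742.24 × 0.194 = $1,113.99
State unemployment insurance (employee share): $5,903.89 × 0.01 = $59.04
Vision insurance premium: $339.51
Total deductions = $161.65 + $214.19 + $256.68 + $1,113.99 + $59.04 + $339.51 = $2,145.06
Net pay = $5,903.89 − $2,145.06 = $3,758.83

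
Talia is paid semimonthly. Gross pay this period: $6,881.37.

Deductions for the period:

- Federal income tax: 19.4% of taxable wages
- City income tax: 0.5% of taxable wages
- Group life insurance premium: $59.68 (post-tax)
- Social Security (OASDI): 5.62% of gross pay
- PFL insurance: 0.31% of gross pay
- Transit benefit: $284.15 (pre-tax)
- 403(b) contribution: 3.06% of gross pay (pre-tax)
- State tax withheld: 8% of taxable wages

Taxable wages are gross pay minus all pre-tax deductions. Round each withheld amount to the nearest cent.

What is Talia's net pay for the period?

$4,137.04

Transit benefit: $284.15
403(b) contribution: $6,881.37 × 0.0306 = $210.57
Pre-tax total = $284.15 + $210.57 = $494.72
Taxable wages = $6,881.37 − $494.72 = $6,386.65
Federal income tax: $6,386.65 × 0.194 = $1,239.01
City income tax: $6,386.65 × 0.005 = $31.93
State tax withheld: $6,386.65 × 0.08 = $510.93
Social Security (OASDI): $6,881.37 × 0.0562 = $386.73
PFL insurance: $6,881.37 × 0.0031 = $21.33
Group life insurance premium: $59.68
Total deductions = $284.15 + $210.57 + $1,239.01 + $31.93 + $510.93 + $386.73 + $21.33 + $59.68 = $2,744.33
Net pay = $6,881.37 − $2,744.33 = $4,137.04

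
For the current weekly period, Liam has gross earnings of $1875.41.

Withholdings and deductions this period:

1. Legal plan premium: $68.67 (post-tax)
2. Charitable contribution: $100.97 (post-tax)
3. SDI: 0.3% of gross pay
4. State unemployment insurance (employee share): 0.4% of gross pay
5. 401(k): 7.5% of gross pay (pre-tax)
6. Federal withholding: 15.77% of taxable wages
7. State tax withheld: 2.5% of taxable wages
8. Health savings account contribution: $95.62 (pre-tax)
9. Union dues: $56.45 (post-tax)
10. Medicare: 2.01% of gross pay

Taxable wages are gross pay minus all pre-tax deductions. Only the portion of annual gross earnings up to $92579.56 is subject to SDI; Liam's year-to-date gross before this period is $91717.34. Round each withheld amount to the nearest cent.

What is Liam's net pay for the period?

$1065.78

Health savings account contribution: $95.62
401(k): $1875.41 × 0.075 = $140.66
Pre-tax total = $95.62 + $140.66 = $236.28
Taxable wages = $1875.41 − $236.28 = $1639.13
State tax withheld: $1639.13 × 0.025 = $40.98
Federal withholding: $1639.13 × 0.1577 = $258.49
SDI: only $92579.56 − $91717.34 = $862.22 of this check is subject → $862.22 × 0.003 = $2.59
State unemployment insurance (employee share): $1875.41 × 0.004 = $7.50
Medicare: $1875.41 × 0.0201 = $37.70
Legal plan premium: $68.67
Union dues: $56.45
Charitable contribution: $100.97
Total deductions = $95.62 + $140.66 + $40.98 + $258.49 + $2.59 + $7.50 + $37.70 + $68.67 + $56.45 + $100.97 = $809.63
Net pay = $1875.41 − $809.63 = $1065.78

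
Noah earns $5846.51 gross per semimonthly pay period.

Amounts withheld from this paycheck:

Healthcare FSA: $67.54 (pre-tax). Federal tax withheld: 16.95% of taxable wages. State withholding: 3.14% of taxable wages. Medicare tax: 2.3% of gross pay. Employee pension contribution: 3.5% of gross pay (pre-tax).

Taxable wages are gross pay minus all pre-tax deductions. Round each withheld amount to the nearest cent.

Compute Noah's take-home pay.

$4319.99

Healthcare FSA: $67.54
Employee pension contribution: $5846.51 × 0.035 = $204.63
Pre-tax total = $67.54 + $204.63 = $272.17
Taxable wages = $5846.51 − $272.17 = $5574.34
Federal tax withheld: $5574.34 × 0.1695 = $944.85
State withholding: $5574.34 × 0.0314 = $175.03
Medicare tax: $5846.51 × 0.023 = $134.47
Total deductions = $67.54 + $204.63 + $944.85 + $175.03 + $134.47 = $1526.52
Net pay = $5846.51 − $1526.52 = $4319.99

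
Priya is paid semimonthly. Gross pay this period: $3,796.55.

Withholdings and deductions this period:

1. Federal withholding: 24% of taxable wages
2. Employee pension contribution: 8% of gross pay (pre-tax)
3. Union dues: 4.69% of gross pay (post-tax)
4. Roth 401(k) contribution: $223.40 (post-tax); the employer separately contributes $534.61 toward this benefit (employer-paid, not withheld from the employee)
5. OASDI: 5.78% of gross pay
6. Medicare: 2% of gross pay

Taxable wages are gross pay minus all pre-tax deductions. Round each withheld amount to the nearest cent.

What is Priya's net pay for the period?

$1,957.72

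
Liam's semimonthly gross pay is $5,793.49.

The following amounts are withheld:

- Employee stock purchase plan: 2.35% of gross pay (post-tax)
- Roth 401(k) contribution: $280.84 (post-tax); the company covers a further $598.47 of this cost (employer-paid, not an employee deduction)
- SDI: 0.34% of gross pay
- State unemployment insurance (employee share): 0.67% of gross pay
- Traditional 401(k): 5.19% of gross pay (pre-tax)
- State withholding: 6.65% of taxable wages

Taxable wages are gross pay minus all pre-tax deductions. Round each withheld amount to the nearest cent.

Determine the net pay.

Traditional 401(k): $5,793.49 × 0.0519 = $300.68
Taxable wages = $5,793.49 − $300.68 = $5,492.81
State withholding: $5,492.81 × 0.0665 = $365.27
SDI: $5,793.49 × 0.0034 = $19.70
State unemployment insurance (employee share): $5,793.49 × 0.0067 = $38.82
Employee stock purchase plan: $5,793.49 × 0.0235 = $136.15
Roth 401(k) contribution: $280.84
(Employer's $598.47 toward Roth 401(k) contribution is not withheld from the employee.)
Total deductions = $300.68 + $365.27 + $19.70 + $38.82 + $136.15 + $280.84 = $1,141.46
Net pay = $5,793.49 − $1,141.46 = $4,652.03

$4,652.03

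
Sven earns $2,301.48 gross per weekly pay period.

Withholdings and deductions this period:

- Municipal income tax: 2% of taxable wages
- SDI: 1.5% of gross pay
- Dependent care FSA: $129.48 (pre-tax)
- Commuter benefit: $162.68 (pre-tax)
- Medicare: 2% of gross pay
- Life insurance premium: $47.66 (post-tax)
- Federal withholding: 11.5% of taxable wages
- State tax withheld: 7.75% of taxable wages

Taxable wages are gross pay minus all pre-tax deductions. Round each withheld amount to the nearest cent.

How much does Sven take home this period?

$1,454.13

Commuter benefit: $162.68
Dependent care FSA: $129.48
Pre-tax total = $162.68 + $129.48 = $292.16
Taxable wages = $2,301.48 − $292.16 = $2,009.32
State tax withheld: $2,009.32 × 0.0775 = $155.72
Municipal income tax: $2,009.32 × 0.02 = $40.19
Federal withholding: $2,009.32 × 0.115 = $231.07
SDI: $2,301.48 × 0.015 = $34.52
Medicare: $2,301.48 × 0.02 = $46.03
Life insurance premium: $47.66
Total deductions = $162.68 + $129.48 + $155.72 + $40.19 + $231.07 + $34.52 + $46.03 + $47.66 = $847.35
Net pay = $2,301.48 − $847.35 = $1,454.13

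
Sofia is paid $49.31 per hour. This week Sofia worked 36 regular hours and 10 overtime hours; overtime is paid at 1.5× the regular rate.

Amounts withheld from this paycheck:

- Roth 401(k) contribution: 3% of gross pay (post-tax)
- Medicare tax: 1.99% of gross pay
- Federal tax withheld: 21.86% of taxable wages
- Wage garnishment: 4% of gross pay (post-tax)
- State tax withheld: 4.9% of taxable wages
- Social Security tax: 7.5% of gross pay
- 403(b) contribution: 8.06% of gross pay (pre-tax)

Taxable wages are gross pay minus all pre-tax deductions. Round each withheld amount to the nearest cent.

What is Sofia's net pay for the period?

$1,278.72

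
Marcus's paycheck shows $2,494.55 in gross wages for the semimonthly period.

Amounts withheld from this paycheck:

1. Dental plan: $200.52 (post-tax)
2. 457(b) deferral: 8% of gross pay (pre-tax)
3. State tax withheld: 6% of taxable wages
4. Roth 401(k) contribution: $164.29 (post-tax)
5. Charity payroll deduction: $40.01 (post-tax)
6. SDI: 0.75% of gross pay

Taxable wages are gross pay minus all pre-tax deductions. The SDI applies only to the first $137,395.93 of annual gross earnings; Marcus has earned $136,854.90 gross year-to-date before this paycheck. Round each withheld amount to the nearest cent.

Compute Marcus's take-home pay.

$1,748.41

457(b) deferral: $2,494.55 × 0.08 = $199.56
Taxable wages = $2,494.55 − $199.56 = $2,294.99
State tax withheld: $2,294.99 × 0.06 = $137.70
SDI: only $137,395.93 − $136,854.90 = $541.03 of this check is subject → $541.03 × 0.0075 = $4.06
Charity payroll deduction: $40.01
Roth 401(k) contribution: $164.29
Dental plan: $200.52
Total deductions = $199.56 + $137.70 + $4.06 + $40.01 + $164.29 + $200.52 = $746.14
Net pay = $2,494.55 − $746.14 = $1,748.41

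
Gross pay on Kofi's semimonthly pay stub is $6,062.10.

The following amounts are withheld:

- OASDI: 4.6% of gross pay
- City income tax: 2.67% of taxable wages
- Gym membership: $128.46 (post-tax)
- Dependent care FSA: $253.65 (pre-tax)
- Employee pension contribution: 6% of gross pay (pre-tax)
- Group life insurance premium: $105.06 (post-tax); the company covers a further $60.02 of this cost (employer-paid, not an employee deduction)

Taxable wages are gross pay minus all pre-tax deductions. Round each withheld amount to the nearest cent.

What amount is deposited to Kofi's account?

$4,786.97

Employee pension contribution: $6,062.10 × 0.06 = $363.73
Dependent care FSA: $253.65
Pre-tax total = $363.73 + $253.65 = $617.38
Taxable wages = $6,062.10 − $617.38 = $5,444.72
City income tax: $5,444.72 × 0.0267 = $145.37
OASDI: $6,062.10 × 0.046 = $278.86
Gym membership: $128.46
Group life insurance premium: $105.06
(Employer's $60.02 toward group life insurance premium is not withheld from the employee.)
Total deductions = $363.73 + $253.65 + $145.37 + $278.86 + $128.46 + $105.06 = $1,275.13
Net pay = $6,062.10 − $1,275.13 = $4,786.97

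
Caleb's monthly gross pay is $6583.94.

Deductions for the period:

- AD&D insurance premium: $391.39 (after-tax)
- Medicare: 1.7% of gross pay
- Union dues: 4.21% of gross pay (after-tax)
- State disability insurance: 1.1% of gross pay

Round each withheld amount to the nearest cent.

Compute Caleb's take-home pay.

Medicare: $6583.94 × 0.017 = $111.93
State disability insurance: $6583.94 × 0.011 = $72.42
AD&D insurance premium: $391.39
Union dues: $6583.94 × 0.0421 = $277.18
Total deductions = $111.93 + $72.42 + $391.39 + $277.18 = $852.92
Net pay = $6583.94 − $852.92 = $5731.02

$5731.02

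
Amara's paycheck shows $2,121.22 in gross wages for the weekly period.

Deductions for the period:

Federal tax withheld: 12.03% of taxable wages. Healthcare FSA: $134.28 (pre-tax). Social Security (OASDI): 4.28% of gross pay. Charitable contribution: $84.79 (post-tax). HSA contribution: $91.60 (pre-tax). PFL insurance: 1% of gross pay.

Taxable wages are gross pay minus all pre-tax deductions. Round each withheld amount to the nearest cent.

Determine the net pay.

$1,470.54

HSA contribution: $91.60
Healthcare FSA: $134.28
Pre-tax total = $91.60 + $134.28 = $225.88
Taxable wages = $2,121.22 − $225.88 = $1,895.34
Federal tax withheld: $1,895.34 × 0.1203 = $228.01
PFL insurance: $2,121.22 × 0.01 = $21.21
Social Security (OASDI): $2,121.22 × 0.0428 = $90.79
Charitable contribution: $84.79
Total deductions = $91.60 + $134.28 + $228.01 + $21.21 + $90.79 + $84.79 = $650.68
Net pay = $2,121.22 − $650.68 = $1,470.54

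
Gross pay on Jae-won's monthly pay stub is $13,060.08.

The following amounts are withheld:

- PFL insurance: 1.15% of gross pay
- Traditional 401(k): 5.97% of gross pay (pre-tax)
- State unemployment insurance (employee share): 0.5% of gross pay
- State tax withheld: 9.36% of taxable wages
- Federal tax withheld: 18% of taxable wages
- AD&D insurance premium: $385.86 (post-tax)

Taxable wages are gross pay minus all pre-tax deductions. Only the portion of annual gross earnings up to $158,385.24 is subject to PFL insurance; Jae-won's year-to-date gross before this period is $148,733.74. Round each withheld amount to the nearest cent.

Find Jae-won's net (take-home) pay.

Traditional 401(k): $13,060.08 × 0.0597 = $779.69
Taxable wages = $13,060.08 − $779.69 = $12,280.39
Federal tax withheld: $12,280.39 × 0.18 = $2,210.47
State tax withheld: $12,280.39 × 0.0936 = $1,149.44
State unemployment insurance (employee share): $13,060.08 × 0.005 = $65.30
PFL insurance: only $158,385.24 − $148,733.74 = $9,651.50 of this check is subject → $9,651.50 × 0.0115 = $110.99
AD&D insurance premium: $385.86
Total deductions = $779.69 + $2,210.47 + $1,149.44 + $65.30 + $110.99 + $385.86 = $4,701.75
Net pay = $13,060.08 − $4,701.75 = $8,358.33

$8,358.33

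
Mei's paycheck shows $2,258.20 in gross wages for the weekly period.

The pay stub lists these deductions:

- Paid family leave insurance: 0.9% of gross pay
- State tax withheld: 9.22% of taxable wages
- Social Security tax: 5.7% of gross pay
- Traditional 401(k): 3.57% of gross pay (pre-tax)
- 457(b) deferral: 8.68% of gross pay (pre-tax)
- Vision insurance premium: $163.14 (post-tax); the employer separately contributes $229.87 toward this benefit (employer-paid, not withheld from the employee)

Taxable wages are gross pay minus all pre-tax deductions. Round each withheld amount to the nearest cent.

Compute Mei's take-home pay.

Traditional 401(k): $2,258.20 × 0.0357 = $80.62
457(b) deferral: $2,258.20 × 0.0868 = $196.01
Pre-tax total = $80.62 + $196.01 = $276.63
Taxable wages = $2,258.20 − $276.63 = $1,981.57
State tax withheld: $1,981.57 × 0.0922 = $182.70
Paid family leave insurance: $2,258.20 × 0.009 = $20.32
Social Security tax: $2,258.20 × 0.057 = $128.72
Vision insurance premium: $163.14
(Employer's $229.87 toward vision insurance premium is not withheld from the employee.)
Total deductions = $80.62 + $196.01 + $182.70 + $20.32 + $128.72 + $163.14 = $771.51
Net pay = $2,258.20 − $771.51 = $1,486.69

$1,486.69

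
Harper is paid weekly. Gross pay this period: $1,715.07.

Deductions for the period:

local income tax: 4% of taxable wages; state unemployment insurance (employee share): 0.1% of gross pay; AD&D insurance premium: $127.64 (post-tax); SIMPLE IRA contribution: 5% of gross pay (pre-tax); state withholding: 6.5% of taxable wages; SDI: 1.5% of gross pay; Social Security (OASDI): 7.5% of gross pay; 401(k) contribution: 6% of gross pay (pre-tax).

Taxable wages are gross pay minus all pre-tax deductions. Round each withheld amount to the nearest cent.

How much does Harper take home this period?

401(k) contribution: $1,715.07 × 0.06 = $102.90
SIMPLE IRA contribution: $1,715.07 × 0.05 = $85.75
Pre-tax total = $102.90 + $85.75 = $188.65
Taxable wages = $1,715.07 − $188.65 = $1,526.42
Local income tax: $1,526.42 × 0.04 = $61.06
State withholding: $1,526.42 × 0.065 = $99.22
SDI: $1,715.07 × 0.015 = $25.73
State unemployment insurance (employee share): $1,715.07 × 0.001 = $1.72
Social Security (OASDI): $1,715.07 × 0.075 = $128.63
AD&D insurance premium: $127.64
Total deductions = $102.90 + $85.75 + $61.06 + $99.22 + $25.73 + $1.72 + $128.63 + $127.64 = $632.65
Net pay = $1,715.07 − $632.65 = $1,082.42

$1,082.42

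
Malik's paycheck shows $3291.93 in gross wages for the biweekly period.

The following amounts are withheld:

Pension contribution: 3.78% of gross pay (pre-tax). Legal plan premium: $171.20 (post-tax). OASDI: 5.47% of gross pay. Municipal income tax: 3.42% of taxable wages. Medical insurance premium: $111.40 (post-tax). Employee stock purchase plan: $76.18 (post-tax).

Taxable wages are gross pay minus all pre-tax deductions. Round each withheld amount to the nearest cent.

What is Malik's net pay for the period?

$2520.32

Pension contribution: $3291.93 × 0.0378 = $124.43
Taxable wages = $3291.93 − $124.43 = $3167.50
Municipal income tax: $3167.50 × 0.0342 = $108.33
OASDI: $3291.93 × 0.0547 = $180.07
Medical insurance premium: $111.40
Legal plan premium: $171.20
Employee stock purchase plan: $76.18
Total deductions = $124.43 + $108.33 + $180.07 + $111.40 + $171.20 + $76.18 = $771.61
Net pay = $3291.93 − $771.61 = $2520.32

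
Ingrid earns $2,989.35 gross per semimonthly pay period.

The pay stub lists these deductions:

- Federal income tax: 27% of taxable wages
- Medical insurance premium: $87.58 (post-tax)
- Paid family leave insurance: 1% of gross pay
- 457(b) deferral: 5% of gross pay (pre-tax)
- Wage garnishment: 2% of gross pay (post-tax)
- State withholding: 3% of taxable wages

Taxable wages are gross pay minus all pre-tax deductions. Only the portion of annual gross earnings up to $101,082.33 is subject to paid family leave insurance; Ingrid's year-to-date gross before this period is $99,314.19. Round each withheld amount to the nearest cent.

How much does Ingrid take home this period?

$1,822.86

457(b) deferral: $2,989.35 × 0.05 = $149.47
Taxable wages = $2,989.35 − $149.47 = $2,839.88
State withholding: $2,839.88 × 0.03 = $85.20
Federal income tax: $2,839.88 × 0.27 = $766.77
Paid family leave insurance: only $101,082.33 − $99,314.19 = $1,768.14 of this check is subject → $1,768.14 × 0.01 = $17.68
Medical insurance premium: $87.58
Wage garnishment: $2,989.35 × 0.02 = $59.79
Total deductions = $149.47 + $85.20 + $766.77 + $17.68 + $87.58 + $59.79 = $1,166.49
Net pay = $2,989.35 − $1,166.49 = $1,822.86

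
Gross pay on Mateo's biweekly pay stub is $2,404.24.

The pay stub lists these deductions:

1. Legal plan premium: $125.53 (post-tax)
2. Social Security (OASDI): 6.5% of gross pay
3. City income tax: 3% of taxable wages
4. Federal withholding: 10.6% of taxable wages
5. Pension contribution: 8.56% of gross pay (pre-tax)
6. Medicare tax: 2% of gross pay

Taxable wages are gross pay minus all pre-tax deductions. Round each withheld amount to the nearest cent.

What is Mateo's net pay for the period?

$1,569.57

Pension contribution: $2,404.24 × 0.0856 = $205.80
Taxable wages = $2,404.24 − $205.80 = $2,198.44
City income tax: $2,198.44 × 0.03 = $65.95
Federal withholding: $2,198.44 × 0.106 = $233.03
Medicare tax: $2,404.24 × 0.02 = $48.08
Social Security (OASDI): $2,404.24 × 0.065 = $156.28
Legal plan premium: $125.53
Total deductions = $205.80 + $65.95 + $233.03 + $48.08 + $156.28 + $125.53 = $834.67
Net pay = $2,404.24 − $834.67 = $1,569.57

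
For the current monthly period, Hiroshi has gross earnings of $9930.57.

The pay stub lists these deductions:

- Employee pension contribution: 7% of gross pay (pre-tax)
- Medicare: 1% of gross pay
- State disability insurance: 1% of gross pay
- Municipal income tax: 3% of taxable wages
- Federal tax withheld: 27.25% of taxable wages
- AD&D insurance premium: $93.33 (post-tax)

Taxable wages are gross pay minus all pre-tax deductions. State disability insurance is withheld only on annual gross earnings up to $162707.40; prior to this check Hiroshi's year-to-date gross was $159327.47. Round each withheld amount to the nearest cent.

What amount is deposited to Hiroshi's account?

$6215.28

Employee pension contribution: $9930.57 × 0.07 = $695.14
Taxable wages = $9930.57 − $695.14 = $9235.43
Federal tax withheld: $9235.43 × 0.2725 = $2516.65
Municipal income tax: $9235.43 × 0.03 = $277.06
State disability insurance: only $162707.40 − $159327.47 = $3379.93 of this check is subject → $3379.93 × 0.01 = $33.80
Medicare: $9930.57 × 0.01 = $99.31
AD&D insurance premium: $93.33
Total deductions = $695.14 + $2516.65 + $277.06 + $33.80 + $99.31 + $93.33 = $3715.29
Net pay = $9930.57 − $3715.29 = $6215.28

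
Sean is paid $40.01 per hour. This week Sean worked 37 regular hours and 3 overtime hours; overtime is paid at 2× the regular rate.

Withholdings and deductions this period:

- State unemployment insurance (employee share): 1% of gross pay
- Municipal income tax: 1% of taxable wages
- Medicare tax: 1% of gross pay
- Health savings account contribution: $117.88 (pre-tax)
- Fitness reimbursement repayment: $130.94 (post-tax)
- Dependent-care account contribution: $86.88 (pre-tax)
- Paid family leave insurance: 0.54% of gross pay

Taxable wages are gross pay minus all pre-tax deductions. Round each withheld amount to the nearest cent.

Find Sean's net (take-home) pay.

$1325.88

Regular pay: 37 × $40.01 = $1480.37
Overtime pay: 3 × $40.01 × 2 = $240.06
Gross pay = $1480.37 + $240.06 = $1720.43
Dependent-care account contribution: $86.88
Health savings account contribution: $117.88
Pre-tax total = $86.88 + $117.88 = $204.76
Taxable wages = $1720.43 − $204.76 = $1515.67
Municipal income tax: $1515.67 × 0.01 = $15.16
Paid family leave insurance: $1720.43 × 0.0054 = $9.29
State unemployment insurance (employee share): $1720.43 × 0.01 = $17.20
Medicare tax: $1720.43 × 0.01 = $17.20
Fitness reimbursement repayment: $130.94
Total deductions = $86.88 + $117.88 + $15.16 + $9.29 + $17.20 + $17.20 + $130.94 = $394.55
Net pay = $1720.43 − $394.55 = $1325.88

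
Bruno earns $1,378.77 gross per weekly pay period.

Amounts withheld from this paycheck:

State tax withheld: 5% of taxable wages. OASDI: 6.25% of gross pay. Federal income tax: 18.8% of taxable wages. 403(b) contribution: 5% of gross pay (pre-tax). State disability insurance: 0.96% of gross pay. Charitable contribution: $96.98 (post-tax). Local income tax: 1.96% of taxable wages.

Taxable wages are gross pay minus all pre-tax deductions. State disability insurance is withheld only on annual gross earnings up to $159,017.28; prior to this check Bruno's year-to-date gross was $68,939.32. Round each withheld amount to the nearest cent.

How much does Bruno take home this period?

403(b) contribution: $1,378.77 × 0.05 = $68.94
Taxable wages = $1,378.77 − $68.94 = $1,309.83
Local income tax: $1,309.83 × 0.0196 = $25.67
State tax withheld: $1,309.83 × 0.05 = $65.49
Federal income tax: $1,309.83 × 0.188 = $246.25
OASDI: $1,378.77 × 0.0625 = $86.17
State disability insurance: cap not yet reached, full $1,378.77 is subject → $1,378.77 × 0.0096 = $13.24
Charitable contribution: $96.98
Total deductions = $68.94 + $25.67 + $65.49 + $246.25 + $86.17 + $13.24 + $96.98 = $602.74
Net pay = $1,378.77 − $602.74 = $776.03

$776.03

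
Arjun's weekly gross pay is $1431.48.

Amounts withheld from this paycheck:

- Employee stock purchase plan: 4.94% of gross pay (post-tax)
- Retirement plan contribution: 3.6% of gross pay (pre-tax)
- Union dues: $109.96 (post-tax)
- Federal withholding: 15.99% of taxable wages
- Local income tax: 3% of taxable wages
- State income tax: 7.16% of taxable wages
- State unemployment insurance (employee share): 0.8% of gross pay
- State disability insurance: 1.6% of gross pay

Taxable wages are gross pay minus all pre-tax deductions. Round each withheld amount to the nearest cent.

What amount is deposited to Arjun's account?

Retirement plan contribution: $1431.48 × 0.036 = $51.53
Taxable wages = $1431.48 − $51.53 = $1379.95
Local income tax: $1379.95 × 0.03 = $41.40
Federal withholding: $1379.95 × 0.1599 = $220.65
State income tax: $1379.95 × 0.0716 = $98.80
State unemployment insurance (employee share): $1431.48 × 0.008 = $11.45
State disability insurance: $1431.48 × 0.016 = $22.90
Employee stock purchase plan: $1431.48 × 0.0494 = $70.72
Union dues: $109.96
Total deductions = $51.53 + $41.40 + $220.65 + $98.80 + $11.45 + $22.90 + $70.72 + $109.96 = $627.41
Net pay = $1431.48 − $627.41 = $804.07

$804.07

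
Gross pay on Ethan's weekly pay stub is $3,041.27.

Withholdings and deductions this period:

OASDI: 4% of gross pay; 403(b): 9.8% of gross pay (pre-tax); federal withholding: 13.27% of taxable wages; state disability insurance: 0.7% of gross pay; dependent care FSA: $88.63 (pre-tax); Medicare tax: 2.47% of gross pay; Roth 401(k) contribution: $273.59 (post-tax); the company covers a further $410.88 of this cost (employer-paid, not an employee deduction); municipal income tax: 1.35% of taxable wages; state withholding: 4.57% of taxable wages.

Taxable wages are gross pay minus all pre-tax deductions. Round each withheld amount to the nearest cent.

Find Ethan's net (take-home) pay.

$1,653.52

403(b): $3,041.27 × 0.098 = $298.04
Dependent care FSA: $88.63
Pre-tax total = $298.04 + $88.63 = $386.67
Taxable wages = $3,041.27 − $386.67 = $2,654.60
Federal withholding: $2,654.60 × 0.1327 = $352.27
Municipal income tax: $2,654.60 × 0.0135 = $35.84
State withholding: $2,654.60 × 0.0457 = $121.32
Medicare tax: $3,041.27 × 0.0247 = $75.12
State disability insurance: $3,041.27 × 0.007 = $21.29
OASDI: $3,041.27 × 0.04 = $121.65
Roth 401(k) contribution: $273.59
(Employer's $410.88 toward Roth 401(k) contribution is not withheld from the employee.)
Total deductions = $298.04 + $88.63 + $352.27 + $35.84 + $121.32 + $75.12 + $21.29 + $121.65 + $273.59 = $1,387.75
Net pay = $3,041.27 − $1,387.75 = $1,653.52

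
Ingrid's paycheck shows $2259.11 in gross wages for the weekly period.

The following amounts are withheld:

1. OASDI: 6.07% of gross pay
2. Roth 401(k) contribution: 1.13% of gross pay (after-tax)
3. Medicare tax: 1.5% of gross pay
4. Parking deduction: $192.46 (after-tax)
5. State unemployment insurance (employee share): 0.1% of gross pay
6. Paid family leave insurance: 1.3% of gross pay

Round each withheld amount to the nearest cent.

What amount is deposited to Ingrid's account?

$1838.47

Paid family leave insurance: $2259.11 × 0.013 = $29.37
State unemployment insurance (employee share): $2259.11 × 0.001 = $2.26
Medicare tax: $2259.11 × 0.015 = $33.89
OASDI: $2259.11 × 0.0607 = $137.13
Roth 401(k) contribution: $2259.11 × 0.0113 = $25.53
Parking deduction: $192.46
Total deductions = $29.37 + $2.26 + $33.89 + $137.13 + $25.53 + $192.46 = $420.64
Net pay = $2259.11 − $420.64 = $1838.47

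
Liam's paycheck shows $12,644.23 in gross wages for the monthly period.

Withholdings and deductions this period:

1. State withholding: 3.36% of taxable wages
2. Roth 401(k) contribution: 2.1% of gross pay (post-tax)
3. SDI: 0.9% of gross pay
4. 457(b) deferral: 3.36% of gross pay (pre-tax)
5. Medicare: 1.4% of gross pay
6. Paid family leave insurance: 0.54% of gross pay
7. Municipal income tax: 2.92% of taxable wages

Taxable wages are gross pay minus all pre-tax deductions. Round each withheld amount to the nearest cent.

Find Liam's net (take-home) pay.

457(b) deferral: $12,644.23 × 0.0336 = $424.85
Taxable wages = $12,644.23 − $424.85 = $12,219.38
Municipal income tax: $12,219.38 × 0.0292 = $356.81
State withholding: $12,219.38 × 0.0336 = $410.57
Paid family leave insurance: $12,644.23 × 0.0054 = $68.28
SDI: $12,644.23 × 0.009 = $113.80
Medicare: $12,644.23 × 0.014 = $177.02
Roth 401(k) contribution: $12,644.23 × 0.021 = $265.53
Total deductions = $424.85 + $356.81 + $410.57 + $68.28 + $113.80 + $177.02 + $265.53 = $1,816.86
Net pay = $12,644.23 − $1,816.86 = $10,827.37

$10,827.37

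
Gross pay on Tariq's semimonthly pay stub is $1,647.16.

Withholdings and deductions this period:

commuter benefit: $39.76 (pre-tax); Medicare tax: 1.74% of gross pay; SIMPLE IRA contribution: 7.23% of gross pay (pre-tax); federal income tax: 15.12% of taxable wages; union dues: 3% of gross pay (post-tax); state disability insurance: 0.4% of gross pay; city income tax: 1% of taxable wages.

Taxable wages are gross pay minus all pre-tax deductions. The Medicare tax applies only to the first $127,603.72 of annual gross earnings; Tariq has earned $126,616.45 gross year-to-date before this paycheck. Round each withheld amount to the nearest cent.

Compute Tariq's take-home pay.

SIMPLE IRA contribution: $1,647.16 × 0.0723 = $119.09
Commuter benefit: $39.76
Pre-tax total = $119.09 + $39.76 = $158.85
Taxable wages = $1,647.16 − $158.85 = $1,488.31
City income tax: $1,488.31 × 0.01 = $14.88
Federal income tax: $1,488.31 × 0.1512 = $225.03
Medicare tax: only $127,603.72 − $126,616.45 = $987.27 of this check is subject → $987.27 × 0.0174 = $17.18
State disability insurance: $1,647.16 × 0.004 = $6.59
Union dues: $1,647.16 × 0.03 = $49.41
Total deductions = $119.09 + $39.76 + $14.88 + $225.03 + $17.18 + $6.59 + $49.41 = $471.94
Net pay = $1,647.16 − $471.94 = $1,175.22

$1,175.22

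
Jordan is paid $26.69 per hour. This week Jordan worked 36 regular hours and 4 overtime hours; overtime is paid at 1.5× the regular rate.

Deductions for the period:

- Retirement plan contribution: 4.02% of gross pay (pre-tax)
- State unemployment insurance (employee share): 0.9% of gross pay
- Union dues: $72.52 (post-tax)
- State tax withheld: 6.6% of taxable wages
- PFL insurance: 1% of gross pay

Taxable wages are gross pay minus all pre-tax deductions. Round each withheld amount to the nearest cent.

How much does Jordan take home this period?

$911.09

Regular pay: 36 × $26.69 = $960.84
Overtime pay: 4 × $26.69 × 1.5 = $160.14
Gross pay = $960.84 + $160.14 = $1,120.98
Retirement plan contribution: $1,120.98 × 0.0402 = $45.06
Taxable wages = $1,120.98 − $45.06 = $1,075.92
State tax withheld: $1,075.92 × 0.066 = $71.01
PFL insurance: $1,120.98 × 0.01 = $11.21
State unemployment insurance (employee share): $1,120.98 × 0.009 = $10.09
Union dues: $72.52
Total deductions = $45.06 + $71.01 + $11.21 + $10.09 + $72.52 = $209.89
Net pay = $1,120.98 − $209.89 = $911.09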